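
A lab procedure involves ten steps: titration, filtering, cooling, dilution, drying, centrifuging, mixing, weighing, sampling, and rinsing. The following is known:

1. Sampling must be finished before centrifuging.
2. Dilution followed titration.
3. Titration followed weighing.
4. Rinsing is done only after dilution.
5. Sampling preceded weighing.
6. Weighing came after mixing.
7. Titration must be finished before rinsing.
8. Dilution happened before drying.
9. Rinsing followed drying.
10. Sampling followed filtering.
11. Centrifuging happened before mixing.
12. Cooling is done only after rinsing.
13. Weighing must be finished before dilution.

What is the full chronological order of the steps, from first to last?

The constraints fix every adjacent pair, so only one ordering works:
filtering → sampling → centrifuging → mixing → weighing → titration → dilution → drying → rinsing → cooling.

filtering, sampling, centrifuging, mixing, weighing, titration, dilution, drying, rinsing, cooling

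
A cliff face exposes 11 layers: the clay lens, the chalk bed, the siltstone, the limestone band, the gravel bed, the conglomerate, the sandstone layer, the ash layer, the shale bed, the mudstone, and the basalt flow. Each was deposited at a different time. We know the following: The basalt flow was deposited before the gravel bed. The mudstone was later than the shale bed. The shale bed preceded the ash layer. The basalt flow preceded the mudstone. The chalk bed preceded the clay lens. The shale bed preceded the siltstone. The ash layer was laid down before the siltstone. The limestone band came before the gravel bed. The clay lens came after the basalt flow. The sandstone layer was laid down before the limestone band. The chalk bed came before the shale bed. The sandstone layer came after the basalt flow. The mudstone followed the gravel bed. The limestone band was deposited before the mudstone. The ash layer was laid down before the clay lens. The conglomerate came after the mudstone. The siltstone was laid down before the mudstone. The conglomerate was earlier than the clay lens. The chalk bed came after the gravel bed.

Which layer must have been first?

the basalt flow

The basalt flow has a chain of constraints placing it before every other layer, so the basalt flow must be first.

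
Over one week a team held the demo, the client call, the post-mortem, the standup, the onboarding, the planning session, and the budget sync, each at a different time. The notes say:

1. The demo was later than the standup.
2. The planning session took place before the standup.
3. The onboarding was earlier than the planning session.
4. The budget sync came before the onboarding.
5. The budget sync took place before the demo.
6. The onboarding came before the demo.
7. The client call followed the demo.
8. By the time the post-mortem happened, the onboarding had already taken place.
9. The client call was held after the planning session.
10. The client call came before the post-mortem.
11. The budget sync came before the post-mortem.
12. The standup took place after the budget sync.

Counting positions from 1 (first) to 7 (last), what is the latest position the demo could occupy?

The demo must come before the client call and the post-mortem — 2 meetings forced after it.
Everything else can be placed before the demo in some valid order, so the demo can sit as late as position 7 − 2 = 5.

5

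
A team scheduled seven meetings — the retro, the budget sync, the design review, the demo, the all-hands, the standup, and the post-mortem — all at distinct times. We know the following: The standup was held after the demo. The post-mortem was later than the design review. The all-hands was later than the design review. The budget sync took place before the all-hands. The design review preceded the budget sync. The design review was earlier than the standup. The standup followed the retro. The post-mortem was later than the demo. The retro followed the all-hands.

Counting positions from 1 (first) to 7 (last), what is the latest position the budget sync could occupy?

The budget sync must come before the all-hands, the retro, and the standup — 3 meetings forced after it.
Everything else can be placed before the budget sync in some valid order, so the budget sync can sit as late as position 7 − 3 = 4.

4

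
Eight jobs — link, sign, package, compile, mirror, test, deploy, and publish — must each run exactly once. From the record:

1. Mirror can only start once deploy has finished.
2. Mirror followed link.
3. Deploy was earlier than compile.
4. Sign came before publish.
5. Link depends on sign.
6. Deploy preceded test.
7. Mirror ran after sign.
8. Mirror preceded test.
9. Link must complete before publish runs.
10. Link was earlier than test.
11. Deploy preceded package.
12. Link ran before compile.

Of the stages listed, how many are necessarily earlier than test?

Directly stated before test: deploy, link, and mirror.
Sign reaches test via sign → link → test.
That's deploy, link, mirror, and sign — 4 in all.

4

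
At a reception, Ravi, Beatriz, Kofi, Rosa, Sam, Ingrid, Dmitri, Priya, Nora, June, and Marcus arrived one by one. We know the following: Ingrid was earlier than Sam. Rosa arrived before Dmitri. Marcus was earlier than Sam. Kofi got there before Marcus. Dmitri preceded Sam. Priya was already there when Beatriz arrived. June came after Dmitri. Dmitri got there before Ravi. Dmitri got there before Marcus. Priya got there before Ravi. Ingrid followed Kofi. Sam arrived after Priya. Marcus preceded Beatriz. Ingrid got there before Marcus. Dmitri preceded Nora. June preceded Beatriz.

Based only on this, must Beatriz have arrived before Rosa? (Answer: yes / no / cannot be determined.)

no

Tracing the constraints gives Rosa → Dmitri → Marcus → Beatriz, so Rosa must come before Beatriz.
That means Beatriz cannot be before Rosa.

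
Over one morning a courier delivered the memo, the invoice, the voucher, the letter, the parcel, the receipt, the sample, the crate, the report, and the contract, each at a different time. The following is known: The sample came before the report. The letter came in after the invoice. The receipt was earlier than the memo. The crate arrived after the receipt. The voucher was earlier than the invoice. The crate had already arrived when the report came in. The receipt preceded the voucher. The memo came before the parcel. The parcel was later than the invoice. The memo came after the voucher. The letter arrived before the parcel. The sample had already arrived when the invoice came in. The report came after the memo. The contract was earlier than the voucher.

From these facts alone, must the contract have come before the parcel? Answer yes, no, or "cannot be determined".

yes

Chain the constraints: the contract → the voucher → the invoice → the parcel. Each link is directly stated, so the contract comes before the parcel.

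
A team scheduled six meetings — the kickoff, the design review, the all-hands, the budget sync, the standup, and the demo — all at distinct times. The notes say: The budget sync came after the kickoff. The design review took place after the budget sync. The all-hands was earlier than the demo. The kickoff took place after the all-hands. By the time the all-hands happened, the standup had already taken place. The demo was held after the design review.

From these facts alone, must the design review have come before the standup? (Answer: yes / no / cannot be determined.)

no

Tracing the constraints gives the standup → the all-hands → the kickoff → the budget sync → the design review, so the standup must come before the design review.
That means the design review cannot be before the standup.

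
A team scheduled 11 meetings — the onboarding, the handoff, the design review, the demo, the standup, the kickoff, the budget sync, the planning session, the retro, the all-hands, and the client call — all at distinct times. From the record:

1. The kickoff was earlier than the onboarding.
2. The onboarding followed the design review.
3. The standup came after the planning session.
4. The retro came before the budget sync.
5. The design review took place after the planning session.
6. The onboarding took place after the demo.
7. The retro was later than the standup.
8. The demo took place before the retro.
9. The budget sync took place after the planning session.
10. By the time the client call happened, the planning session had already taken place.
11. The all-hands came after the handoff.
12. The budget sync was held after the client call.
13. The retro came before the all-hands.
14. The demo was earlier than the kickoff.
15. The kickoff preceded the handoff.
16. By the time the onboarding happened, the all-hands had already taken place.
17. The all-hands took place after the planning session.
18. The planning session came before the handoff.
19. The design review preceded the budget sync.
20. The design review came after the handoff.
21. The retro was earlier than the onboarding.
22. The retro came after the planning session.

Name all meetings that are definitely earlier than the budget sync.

Directly stated before the budget sync: the client call, the design review, the planning session, and the retro.
The demo reaches the budget sync via the demo → the retro → the budget sync.
The handoff reaches the budget sync via the handoff → the design review → the budget sync.
The kickoff reaches the budget sync via the kickoff → the handoff → the design review → the budget sync.
Likewise the standup reaches the budget sync by chaining the stated constraints.
No chain forces the all-hands (or any of the others) ahead of the budget sync.

the client call, the demo, the design review, the handoff, the kickoff, the planning session, the retro, the standup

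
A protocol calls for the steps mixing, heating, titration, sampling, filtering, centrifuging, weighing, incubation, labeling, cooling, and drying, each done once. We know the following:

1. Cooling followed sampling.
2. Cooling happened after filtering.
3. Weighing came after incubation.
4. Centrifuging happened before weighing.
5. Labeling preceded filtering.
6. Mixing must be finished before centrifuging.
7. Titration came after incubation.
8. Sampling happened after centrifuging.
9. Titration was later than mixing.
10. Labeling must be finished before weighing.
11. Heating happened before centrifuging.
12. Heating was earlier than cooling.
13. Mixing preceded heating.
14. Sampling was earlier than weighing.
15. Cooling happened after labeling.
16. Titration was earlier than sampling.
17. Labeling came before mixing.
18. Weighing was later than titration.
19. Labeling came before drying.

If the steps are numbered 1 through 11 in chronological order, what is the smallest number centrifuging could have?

Heating, labeling, and mixing must all come before centrifuging — 3 forced predecessors.
Nothing else is forced ahead of centrifuging, so its earliest slot is position 3 + 1 = 4.

4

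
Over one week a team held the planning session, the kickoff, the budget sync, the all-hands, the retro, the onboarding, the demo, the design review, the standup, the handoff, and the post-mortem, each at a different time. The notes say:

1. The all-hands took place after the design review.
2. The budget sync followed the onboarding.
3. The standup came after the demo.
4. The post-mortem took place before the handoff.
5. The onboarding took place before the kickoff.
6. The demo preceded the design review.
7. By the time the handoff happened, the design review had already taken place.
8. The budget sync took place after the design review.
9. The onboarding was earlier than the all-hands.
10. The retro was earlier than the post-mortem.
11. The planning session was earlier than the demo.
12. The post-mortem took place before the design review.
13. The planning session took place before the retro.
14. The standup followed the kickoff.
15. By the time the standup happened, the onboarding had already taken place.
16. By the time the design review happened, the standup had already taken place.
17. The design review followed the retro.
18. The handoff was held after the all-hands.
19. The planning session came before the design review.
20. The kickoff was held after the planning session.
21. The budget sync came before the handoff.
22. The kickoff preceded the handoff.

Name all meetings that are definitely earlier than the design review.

Directly stated before the design review: the demo, the planning session, the post-mortem, the retro, and the standup.
The kickoff reaches the design review via the kickoff → the standup → the design review.
The onboarding reaches the design review via the onboarding → the standup → the design review.

the demo, the kickoff, the onboarding, the planning session, the post-mortem, the retro, the standup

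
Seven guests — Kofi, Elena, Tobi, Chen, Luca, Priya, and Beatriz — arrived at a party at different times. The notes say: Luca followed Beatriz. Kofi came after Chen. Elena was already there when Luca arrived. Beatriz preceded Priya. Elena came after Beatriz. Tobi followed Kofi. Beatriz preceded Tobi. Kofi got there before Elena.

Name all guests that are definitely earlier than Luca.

Directly stated before Luca: Beatriz and Elena.
Chen reaches Luca via Chen → Kofi → Elena → Luca.
Kofi reaches Luca via Kofi → Elena → Luca.

Beatriz, Chen, Elena, Kofi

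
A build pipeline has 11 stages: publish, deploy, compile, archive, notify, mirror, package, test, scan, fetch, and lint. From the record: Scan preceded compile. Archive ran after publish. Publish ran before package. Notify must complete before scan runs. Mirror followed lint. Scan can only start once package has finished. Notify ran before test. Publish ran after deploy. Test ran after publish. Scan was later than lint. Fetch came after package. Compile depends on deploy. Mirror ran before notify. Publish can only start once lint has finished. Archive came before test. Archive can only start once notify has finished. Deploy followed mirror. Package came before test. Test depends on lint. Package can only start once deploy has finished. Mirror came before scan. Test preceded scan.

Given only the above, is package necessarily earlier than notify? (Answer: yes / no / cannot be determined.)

cannot be determined

No chain of stated constraints runs from package to notify, and none runs from notify to package either.
So the relative order of package and notify is not fixed by the given facts.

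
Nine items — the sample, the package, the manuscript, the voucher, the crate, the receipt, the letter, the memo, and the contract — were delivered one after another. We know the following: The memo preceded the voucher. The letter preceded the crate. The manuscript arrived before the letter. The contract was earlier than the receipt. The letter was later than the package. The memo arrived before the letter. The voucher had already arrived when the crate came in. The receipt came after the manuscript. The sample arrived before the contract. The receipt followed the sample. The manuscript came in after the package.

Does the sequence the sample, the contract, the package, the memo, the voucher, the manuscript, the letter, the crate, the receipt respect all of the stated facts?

yes

Check each stated constraint against the proposed order — e.g. the contract is ahead of the receipt; the sample is ahead of the receipt. Every pair is in the required order; nothing is violated.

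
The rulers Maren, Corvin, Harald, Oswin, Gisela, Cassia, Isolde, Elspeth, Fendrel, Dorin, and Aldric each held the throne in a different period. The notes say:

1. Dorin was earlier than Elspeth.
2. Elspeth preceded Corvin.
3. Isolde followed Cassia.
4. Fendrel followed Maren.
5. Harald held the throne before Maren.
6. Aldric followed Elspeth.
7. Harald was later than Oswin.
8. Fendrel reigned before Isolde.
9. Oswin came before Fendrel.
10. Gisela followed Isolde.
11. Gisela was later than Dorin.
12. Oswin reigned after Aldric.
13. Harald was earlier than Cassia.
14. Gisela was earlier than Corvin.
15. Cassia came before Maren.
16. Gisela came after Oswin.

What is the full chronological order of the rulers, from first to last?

Dorin, Elspeth, Aldric, Oswin, Harald, Cassia, Maren, Fendrel, Isolde, Gisela, Corvin

The constraints fix every adjacent pair, so only one ordering works:
Dorin → Elspeth → Aldric → Oswin → Harald → Cassia → Maren → Fendrel → Isolde → Gisela → Corvin.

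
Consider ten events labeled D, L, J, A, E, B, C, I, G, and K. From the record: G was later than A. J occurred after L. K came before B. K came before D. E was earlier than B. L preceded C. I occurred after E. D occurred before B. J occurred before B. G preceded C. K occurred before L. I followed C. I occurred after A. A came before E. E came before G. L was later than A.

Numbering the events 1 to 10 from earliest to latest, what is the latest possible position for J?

9

J must come before B — 1 event forced after it.
Everything else can be placed before J in some valid order, so J can sit as late as position 10 − 1 = 9.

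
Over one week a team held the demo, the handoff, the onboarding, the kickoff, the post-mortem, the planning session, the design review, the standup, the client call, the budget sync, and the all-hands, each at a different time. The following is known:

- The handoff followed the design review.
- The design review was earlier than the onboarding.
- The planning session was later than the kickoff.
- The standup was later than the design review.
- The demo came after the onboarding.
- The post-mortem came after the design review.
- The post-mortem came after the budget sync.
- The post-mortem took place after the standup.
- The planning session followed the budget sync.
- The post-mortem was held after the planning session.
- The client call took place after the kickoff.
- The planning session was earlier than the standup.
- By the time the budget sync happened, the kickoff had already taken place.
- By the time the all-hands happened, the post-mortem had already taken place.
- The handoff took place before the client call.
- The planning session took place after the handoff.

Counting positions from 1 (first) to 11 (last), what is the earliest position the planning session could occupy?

5

The budget sync, the design review, the handoff, and the kickoff must all come before the planning session — 4 forced predecessors.
Nothing else is forced ahead of the planning session, so its earliest slot is position 4 + 1 = 5.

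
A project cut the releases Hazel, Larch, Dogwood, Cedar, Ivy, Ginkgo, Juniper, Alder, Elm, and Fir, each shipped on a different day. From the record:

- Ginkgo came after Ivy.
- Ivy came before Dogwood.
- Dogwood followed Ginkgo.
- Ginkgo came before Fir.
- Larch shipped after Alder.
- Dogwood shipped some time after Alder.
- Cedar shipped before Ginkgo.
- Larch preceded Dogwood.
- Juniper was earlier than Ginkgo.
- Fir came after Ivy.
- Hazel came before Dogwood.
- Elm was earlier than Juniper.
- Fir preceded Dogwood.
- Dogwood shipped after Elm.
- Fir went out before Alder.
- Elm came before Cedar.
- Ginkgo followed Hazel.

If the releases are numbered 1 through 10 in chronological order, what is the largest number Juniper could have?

5

Juniper must come before Alder, Dogwood, Fir, Ginkgo, and Larch — 5 releases forced after it.
Everything else can be placed before Juniper in some valid order, so Juniper can sit as late as position 10 − 5 = 5.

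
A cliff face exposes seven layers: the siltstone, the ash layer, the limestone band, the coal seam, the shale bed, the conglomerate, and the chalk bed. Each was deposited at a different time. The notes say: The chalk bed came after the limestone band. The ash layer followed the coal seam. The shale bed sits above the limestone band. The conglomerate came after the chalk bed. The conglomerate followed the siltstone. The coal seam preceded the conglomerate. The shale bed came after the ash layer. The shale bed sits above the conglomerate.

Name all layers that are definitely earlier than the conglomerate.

Directly stated before the conglomerate: the chalk bed, the coal seam, and the siltstone.
The limestone band reaches the conglomerate via the limestone band → the chalk bed → the conglomerate.
No chain forces the shale bed (or any of the others) ahead of the conglomerate.

the chalk bed, the coal seam, the limestone band, the siltstone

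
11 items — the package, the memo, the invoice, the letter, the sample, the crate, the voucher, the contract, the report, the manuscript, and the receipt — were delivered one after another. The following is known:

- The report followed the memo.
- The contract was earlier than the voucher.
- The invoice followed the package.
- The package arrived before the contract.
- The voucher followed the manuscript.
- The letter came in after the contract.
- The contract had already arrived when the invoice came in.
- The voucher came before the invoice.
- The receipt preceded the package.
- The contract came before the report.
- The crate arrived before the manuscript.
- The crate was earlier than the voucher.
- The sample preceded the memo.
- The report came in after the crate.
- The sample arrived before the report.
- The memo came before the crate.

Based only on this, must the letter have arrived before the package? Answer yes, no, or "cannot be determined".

Tracing the constraints gives the package → the contract → the letter, so the package must come before the letter.
That means the letter cannot be before the package.

no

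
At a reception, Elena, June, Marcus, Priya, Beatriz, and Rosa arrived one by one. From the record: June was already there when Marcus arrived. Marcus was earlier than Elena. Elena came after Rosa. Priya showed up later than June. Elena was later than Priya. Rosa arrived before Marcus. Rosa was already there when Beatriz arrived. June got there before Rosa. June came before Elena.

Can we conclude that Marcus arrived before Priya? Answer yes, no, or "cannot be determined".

No chain of stated constraints runs from Marcus to Priya, and none runs from Priya to Marcus either.
So the relative order of Marcus and Priya is not fixed by the given facts.

cannot be determined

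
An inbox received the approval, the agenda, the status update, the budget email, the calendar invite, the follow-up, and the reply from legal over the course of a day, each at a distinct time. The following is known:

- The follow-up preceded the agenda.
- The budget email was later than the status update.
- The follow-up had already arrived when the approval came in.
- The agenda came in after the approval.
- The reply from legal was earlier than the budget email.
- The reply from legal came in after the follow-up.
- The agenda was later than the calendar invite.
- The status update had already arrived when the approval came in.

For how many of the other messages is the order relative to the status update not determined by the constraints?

3

Forced after the status update: the agenda, the approval, and the budget email.
That leaves the calendar invite, the follow-up, and the reply from legal with no forced order relative to the status update — 3.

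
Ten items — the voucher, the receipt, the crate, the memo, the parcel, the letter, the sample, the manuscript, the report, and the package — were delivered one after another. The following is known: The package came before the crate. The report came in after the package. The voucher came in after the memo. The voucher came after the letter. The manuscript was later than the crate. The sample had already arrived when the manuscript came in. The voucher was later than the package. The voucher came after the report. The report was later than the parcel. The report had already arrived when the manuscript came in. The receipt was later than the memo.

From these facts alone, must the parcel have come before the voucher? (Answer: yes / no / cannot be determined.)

Chain the constraints: the parcel → the report → the voucher. Each link is directly stated, so the parcel comes before the voucher.

yes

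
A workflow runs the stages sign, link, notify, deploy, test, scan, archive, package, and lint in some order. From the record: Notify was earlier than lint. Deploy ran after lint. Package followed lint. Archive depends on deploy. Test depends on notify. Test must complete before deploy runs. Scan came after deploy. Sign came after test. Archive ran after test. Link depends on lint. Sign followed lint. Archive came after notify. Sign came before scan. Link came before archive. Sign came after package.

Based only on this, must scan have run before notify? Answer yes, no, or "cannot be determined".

Tracing the constraints gives notify → lint → deploy → scan, so notify must come before scan.
That means scan cannot be before notify.

no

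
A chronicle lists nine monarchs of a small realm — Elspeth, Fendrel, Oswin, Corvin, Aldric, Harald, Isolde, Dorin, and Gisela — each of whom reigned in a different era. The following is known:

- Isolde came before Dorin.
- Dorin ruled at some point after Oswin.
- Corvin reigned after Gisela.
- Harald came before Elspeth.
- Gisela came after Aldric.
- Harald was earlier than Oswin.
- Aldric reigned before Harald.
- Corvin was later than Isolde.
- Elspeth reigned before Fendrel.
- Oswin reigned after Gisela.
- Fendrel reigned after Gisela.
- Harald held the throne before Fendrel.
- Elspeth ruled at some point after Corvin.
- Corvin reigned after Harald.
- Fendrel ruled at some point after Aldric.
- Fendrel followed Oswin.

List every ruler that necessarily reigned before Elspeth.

Directly stated before Elspeth: Corvin and Harald.
Aldric reaches Elspeth via Aldric → Harald → Elspeth.
Gisela reaches Elspeth via Gisela → Corvin → Elspeth.
Isolde reaches Elspeth via Isolde → Corvin → Elspeth.

Aldric, Corvin, Gisela, Harald, Isolde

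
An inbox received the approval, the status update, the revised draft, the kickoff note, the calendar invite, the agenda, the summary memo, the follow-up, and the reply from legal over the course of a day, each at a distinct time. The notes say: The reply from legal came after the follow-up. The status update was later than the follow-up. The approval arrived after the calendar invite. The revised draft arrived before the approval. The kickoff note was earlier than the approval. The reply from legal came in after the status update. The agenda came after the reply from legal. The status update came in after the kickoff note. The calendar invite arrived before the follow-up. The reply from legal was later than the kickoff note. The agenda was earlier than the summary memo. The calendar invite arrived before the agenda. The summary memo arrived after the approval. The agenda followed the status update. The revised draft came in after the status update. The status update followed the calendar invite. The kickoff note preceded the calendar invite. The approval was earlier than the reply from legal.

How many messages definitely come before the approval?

Directly stated before the approval: the calendar invite, the kickoff note, and the revised draft.
The follow-up reaches the approval via the follow-up → the status update → the revised draft → the approval.
The status update reaches the approval via the status update → the revised draft → the approval.
No chain forces the agenda (or any of the others) ahead of the approval.
That's the calendar invite, the follow-up, the kickoff note, the revised draft, and the status update — 5 in all.

5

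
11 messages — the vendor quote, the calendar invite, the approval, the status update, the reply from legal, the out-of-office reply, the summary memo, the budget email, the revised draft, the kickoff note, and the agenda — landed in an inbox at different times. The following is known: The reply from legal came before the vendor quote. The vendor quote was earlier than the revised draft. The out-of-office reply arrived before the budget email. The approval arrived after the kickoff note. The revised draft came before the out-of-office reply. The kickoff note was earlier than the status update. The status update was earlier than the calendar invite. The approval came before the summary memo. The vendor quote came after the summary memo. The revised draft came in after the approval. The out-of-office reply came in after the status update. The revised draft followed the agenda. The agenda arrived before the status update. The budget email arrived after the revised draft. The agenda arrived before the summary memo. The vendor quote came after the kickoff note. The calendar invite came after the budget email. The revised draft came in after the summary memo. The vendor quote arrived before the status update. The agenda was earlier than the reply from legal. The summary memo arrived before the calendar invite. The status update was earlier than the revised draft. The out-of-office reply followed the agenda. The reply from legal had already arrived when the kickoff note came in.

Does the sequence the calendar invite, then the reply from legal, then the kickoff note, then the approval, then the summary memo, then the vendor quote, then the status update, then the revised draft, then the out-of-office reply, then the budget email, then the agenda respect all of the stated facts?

The constraints require the agenda before the reply from legal, but in the proposed sequence the reply from legal appears ahead of the agenda. That one violation is enough.

no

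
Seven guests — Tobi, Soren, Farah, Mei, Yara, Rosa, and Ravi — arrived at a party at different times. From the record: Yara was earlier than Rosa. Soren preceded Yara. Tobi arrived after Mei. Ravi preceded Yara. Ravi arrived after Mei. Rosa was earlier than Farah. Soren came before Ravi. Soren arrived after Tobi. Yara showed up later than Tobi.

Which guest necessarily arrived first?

Mei has a chain of constraints placing them before every other guest, so Mei must be first.

Mei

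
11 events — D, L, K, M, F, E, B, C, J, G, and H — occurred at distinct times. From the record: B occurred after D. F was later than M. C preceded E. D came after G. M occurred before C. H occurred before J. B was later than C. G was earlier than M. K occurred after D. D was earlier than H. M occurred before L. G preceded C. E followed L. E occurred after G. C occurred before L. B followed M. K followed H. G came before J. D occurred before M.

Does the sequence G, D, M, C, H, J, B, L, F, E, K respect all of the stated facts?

yes

Check each stated constraint against the proposed order — e.g. G is ahead of E; D is ahead of K. Every pair is in the required order; nothing is violated.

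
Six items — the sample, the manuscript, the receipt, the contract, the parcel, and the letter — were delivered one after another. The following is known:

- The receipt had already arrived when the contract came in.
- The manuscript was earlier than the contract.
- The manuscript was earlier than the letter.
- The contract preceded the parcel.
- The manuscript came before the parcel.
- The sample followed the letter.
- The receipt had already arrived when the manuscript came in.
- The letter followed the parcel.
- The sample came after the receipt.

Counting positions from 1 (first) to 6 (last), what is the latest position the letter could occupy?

5

The letter must come before the sample — 1 item forced after it.
Everything else can be placed before the letter in some valid order, so the letter can sit as late as position 6 − 1 = 5.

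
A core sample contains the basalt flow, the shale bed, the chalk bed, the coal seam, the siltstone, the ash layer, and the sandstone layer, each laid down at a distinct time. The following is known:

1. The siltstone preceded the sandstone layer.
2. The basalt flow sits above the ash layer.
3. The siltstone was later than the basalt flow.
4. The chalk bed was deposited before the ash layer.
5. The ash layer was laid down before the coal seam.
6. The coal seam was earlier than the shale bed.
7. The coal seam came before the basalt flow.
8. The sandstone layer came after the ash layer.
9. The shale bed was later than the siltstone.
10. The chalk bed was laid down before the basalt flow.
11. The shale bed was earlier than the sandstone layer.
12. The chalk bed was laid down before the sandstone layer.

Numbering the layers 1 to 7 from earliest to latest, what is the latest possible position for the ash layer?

The ash layer must come before the basalt flow, the coal seam, the sandstone layer, the shale bed, and the siltstone — 5 layers forced after it.
Everything else can be placed before the ash layer in some valid order, so the ash layer can sit as late as position 7 − 5 = 2.

2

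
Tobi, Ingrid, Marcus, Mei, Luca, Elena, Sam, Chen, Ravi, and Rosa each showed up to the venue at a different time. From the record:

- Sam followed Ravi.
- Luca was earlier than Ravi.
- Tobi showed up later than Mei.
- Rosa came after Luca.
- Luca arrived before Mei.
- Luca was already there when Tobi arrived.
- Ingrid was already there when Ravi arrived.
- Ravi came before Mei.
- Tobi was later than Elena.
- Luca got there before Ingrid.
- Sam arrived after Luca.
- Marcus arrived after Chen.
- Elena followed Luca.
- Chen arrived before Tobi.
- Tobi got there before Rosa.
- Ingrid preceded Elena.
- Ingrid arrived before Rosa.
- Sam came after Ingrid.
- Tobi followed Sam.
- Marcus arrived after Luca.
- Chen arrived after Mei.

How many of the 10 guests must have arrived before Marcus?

Directly stated before Marcus: Chen and Luca.
Ingrid reaches Marcus via Ingrid → Ravi → Mei → Chen → Marcus.
Mei reaches Marcus via Mei → Chen → Marcus.
Ravi reaches Marcus via Ravi → Mei → Chen → Marcus.
That's Chen, Ingrid, Luca, Mei, and Ravi — 5 in all.

5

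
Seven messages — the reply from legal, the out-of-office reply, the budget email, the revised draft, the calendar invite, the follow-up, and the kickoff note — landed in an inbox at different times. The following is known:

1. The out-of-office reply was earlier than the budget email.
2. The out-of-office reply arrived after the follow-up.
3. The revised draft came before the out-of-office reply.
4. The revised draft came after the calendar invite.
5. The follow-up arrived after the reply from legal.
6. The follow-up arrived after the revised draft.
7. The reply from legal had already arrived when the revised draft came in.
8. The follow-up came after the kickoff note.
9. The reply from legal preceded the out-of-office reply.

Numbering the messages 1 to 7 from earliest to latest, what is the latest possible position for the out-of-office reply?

The out-of-office reply must come before the budget email — 1 message forced after it.
Everything else can be placed before the out-of-office reply in some valid order, so the out-of-office reply can sit as late as position 7 − 1 = 6.

6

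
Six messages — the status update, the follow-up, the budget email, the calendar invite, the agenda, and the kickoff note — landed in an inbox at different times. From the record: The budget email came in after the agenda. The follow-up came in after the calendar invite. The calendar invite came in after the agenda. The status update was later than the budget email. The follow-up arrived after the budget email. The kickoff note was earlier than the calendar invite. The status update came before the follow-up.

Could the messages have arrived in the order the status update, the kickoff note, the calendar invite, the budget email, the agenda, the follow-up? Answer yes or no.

The constraints require the agenda before the budget email, but in the proposed sequence the budget email appears ahead of the agenda. That one violation is enough.

no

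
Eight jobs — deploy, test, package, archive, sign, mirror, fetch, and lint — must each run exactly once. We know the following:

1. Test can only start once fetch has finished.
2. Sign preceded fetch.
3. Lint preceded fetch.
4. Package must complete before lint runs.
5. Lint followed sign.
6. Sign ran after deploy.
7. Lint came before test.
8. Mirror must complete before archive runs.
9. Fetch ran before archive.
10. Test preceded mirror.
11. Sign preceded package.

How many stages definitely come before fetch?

4

Directly stated before fetch: lint and sign.
Deploy reaches fetch via deploy → sign → fetch.
Package reaches fetch via package → lint → fetch.
That's deploy, lint, package, and sign — 4 in all.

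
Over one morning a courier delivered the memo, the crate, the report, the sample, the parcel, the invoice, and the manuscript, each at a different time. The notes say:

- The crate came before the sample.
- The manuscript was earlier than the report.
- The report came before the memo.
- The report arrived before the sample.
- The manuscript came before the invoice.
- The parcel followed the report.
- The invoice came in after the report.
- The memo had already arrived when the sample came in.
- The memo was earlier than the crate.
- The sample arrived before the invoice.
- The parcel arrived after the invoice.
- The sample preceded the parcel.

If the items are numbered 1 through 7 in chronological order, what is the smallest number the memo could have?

The manuscript and the report must both come before the memo — 2 forced predecessors.
Nothing else is forced ahead of the memo, so its earliest slot is position 2 + 1 = 3.

3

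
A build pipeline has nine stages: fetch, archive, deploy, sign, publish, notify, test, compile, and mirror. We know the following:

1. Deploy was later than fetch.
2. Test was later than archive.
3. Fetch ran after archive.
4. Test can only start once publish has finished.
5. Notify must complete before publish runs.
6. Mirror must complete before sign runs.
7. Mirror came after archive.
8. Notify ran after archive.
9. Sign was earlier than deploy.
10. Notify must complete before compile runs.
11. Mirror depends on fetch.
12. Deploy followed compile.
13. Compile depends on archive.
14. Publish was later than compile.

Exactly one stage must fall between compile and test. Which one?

publish

Tracing the constraints gives compile → publish → test, so publish sits after compile and before test.
No other stage is forced both after compile and before test.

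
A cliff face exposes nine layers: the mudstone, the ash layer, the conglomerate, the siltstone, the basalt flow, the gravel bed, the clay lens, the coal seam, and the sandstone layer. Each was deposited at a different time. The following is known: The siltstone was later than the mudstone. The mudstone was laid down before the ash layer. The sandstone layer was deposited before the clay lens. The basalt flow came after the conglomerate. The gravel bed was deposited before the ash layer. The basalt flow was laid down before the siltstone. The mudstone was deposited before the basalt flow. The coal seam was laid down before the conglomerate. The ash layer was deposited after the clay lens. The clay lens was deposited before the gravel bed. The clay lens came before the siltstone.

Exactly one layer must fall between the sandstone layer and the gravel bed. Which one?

Tracing the constraints gives the sandstone layer → the clay lens → the gravel bed, so the clay lens sits after the sandstone layer and before the gravel bed.
No other layer is forced both after the sandstone layer and before the gravel bed.

the clay lens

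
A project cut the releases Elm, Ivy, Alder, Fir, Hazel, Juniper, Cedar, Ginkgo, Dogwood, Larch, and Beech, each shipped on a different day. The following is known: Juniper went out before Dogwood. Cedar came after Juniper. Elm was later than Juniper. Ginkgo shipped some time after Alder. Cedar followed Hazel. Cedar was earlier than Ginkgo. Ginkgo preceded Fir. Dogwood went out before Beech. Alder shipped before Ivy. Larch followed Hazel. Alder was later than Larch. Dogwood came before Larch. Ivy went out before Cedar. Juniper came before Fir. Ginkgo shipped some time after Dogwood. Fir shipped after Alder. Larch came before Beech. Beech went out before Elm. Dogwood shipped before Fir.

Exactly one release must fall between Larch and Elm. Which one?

Beech

Tracing the constraints gives Larch → Beech → Elm, so Beech sits after Larch and before Elm.
No other release is forced both after Larch and before Elm.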